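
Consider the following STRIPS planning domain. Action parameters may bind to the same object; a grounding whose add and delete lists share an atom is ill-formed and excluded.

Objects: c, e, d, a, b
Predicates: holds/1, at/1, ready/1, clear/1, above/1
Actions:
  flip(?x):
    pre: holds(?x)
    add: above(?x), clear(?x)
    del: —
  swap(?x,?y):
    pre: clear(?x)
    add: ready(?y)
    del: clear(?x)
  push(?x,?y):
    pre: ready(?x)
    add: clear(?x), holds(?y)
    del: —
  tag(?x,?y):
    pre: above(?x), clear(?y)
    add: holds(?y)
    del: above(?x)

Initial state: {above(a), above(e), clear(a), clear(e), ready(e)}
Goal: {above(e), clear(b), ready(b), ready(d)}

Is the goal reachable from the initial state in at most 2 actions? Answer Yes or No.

1. swap(e,d)  →  {above(a), above(e), clear(a), ready(d), ready(e)}
2. swap(a,b)  →  {above(a), above(e), ready(b), ready(d), ready(e)}
3. push(b,c)  →  {above(a), above(e), clear(b), holds(c), ready(b), ready(d), ready(e)}
optimal plan length = 3; 3 > 2

No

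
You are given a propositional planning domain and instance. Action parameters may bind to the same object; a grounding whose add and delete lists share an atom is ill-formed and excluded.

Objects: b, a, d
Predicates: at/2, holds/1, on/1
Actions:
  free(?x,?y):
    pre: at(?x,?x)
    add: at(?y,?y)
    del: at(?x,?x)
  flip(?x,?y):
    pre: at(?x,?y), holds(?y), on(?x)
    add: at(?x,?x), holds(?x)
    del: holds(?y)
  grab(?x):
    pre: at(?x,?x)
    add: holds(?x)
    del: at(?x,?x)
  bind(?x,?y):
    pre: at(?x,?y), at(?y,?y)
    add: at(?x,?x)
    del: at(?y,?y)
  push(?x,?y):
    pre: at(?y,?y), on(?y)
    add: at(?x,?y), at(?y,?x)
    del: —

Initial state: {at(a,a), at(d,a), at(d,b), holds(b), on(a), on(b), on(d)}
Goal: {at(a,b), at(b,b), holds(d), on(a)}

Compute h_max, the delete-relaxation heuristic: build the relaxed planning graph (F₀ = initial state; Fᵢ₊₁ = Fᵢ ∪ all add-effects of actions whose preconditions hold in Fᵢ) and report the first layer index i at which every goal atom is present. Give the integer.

F0 = init (7 atoms)
F1 = F0 ∪ {at(a,b), at(a,d), at(b,a), at(b,b), at(d,d), holds(a), holds(d)}  (14 atoms)
goal ⊆ F1  ⇒  h_max = 1

1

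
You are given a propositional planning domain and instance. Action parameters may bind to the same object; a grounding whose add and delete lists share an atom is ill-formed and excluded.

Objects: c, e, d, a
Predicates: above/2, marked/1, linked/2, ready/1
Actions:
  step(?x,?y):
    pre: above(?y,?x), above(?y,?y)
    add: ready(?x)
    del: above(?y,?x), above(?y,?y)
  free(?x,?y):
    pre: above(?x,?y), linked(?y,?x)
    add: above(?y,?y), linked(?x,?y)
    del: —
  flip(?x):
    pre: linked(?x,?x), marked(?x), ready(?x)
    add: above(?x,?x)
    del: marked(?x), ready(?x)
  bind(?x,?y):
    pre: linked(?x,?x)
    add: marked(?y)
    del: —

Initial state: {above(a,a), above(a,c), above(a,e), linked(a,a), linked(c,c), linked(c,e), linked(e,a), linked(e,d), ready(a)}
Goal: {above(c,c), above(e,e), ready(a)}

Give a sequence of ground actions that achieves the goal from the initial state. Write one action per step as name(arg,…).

1. step(c,a)  →  {above(a,e), linked(a,a), linked(c,c), linked(c,e), linked(e,a), linked(e,d), ready(a), ready(c)}
2. free(a,e)  →  {above(a,e), above(e,e), linked(a,a), linked(a,e), linked(c,c), linked(c,e), linked(e,a), linked(e,d), ready(a), ready(c)}
3. bind(c,c)  →  {above(a,e), above(e,e), linked(a,a), linked(a,e), linked(c,c), linked(c,e), linked(e,a), linked(e,d), marked(c), ready(a), ready(c)}
4. flip(c)  →  {above(a,e), above(c,c), above(e,e), linked(a,a), linked(a,e), linked(c,c), linked(c,e), linked(e,a), linked(e,d), ready(a)}

step(c,a); free(a,e); bind(c,c); flip(c)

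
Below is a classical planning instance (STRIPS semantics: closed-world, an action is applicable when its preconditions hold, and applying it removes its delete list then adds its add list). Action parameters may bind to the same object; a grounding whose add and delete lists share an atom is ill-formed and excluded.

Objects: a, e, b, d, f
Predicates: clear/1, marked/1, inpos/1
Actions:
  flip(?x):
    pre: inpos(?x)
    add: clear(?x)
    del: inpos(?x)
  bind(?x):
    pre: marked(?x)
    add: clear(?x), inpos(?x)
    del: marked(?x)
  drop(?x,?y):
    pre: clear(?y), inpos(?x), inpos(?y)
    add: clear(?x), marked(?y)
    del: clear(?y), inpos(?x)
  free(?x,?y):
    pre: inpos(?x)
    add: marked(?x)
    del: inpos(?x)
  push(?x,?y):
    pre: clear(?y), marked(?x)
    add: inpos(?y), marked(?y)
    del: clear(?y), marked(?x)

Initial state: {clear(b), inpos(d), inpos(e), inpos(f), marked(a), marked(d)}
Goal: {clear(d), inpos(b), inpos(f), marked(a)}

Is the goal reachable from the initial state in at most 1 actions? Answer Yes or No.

1. flip(d)  →  {clear(b), clear(d), inpos(e), inpos(f), marked(a), marked(d)}
2. push(d,b)  →  {clear(d), inpos(b), inpos(e), inpos(f), marked(a), marked(b)}
optimal plan length = 2; 2 > 1

No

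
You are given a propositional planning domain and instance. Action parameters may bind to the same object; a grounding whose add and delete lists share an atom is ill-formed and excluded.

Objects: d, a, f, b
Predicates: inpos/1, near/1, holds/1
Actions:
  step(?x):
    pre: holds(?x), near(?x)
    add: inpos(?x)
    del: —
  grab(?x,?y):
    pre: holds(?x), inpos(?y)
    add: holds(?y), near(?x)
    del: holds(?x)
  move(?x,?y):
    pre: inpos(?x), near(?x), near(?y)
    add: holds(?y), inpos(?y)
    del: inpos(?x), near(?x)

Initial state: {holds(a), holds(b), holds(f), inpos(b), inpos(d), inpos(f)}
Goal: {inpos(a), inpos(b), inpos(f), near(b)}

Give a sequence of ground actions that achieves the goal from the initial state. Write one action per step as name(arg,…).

grab(a,d); grab(d,f); grab(b,d); move(d,a)

1. grab(a,d)  →  {holds(b), holds(d), holds(f), inpos(b), inpos(d), inpos(f), near(a)}
2. grab(d,f)  →  {holds(b), holds(f), inpos(b), inpos(d), inpos(f), near(a), near(d)}
3. grab(b,d)  →  {holds(d), holds(f), inpos(b), inpos(d), inpos(f), near(a), near(b), near(d)}
4. move(d,a)  →  {holds(a), holds(d), holds(f), inpos(a), inpos(b), inpos(f), near(a), near(b)}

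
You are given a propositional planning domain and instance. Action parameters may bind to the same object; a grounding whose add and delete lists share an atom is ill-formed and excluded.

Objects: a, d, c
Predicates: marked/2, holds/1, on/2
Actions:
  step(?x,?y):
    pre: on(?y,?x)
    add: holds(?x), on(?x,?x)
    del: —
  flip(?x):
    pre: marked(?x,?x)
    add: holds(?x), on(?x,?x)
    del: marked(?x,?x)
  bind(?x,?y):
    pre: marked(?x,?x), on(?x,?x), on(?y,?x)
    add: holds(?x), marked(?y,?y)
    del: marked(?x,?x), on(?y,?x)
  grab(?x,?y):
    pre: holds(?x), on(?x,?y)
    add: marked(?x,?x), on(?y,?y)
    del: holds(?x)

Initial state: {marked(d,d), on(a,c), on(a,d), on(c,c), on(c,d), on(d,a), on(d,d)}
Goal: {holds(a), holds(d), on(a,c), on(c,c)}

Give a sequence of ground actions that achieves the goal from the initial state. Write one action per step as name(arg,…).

step(a,d); step(d,a)

1. step(a,d)  →  {holds(a), marked(d,d), on(a,a), on(a,c), on(a,d), on(c,c), on(c,d), on(d,a), on(d,d)}
2. step(d,a)  →  {holds(a), holds(d), marked(d,d), on(a,a), on(a,c), on(a,d), on(c,c), on(c,d), on(d,a), on(d,d)}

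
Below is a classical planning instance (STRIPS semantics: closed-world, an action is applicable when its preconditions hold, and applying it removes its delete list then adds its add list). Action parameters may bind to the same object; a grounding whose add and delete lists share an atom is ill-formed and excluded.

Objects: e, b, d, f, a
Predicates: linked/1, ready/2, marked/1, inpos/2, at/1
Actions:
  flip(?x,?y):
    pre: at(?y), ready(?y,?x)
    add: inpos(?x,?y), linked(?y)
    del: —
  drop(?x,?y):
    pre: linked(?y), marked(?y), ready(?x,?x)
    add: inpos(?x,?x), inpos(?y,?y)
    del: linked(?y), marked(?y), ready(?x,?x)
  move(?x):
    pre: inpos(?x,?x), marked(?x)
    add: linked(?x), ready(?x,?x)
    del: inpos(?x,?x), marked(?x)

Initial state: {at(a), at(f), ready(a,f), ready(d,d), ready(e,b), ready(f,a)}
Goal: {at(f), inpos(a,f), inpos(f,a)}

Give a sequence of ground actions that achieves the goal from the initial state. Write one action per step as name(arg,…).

1. flip(f,a)  →  {at(a), at(f), inpos(f,a), linked(a), ready(a,f), ready(d,d), ready(e,b), ready(f,a)}
2. flip(a,f)  →  {at(a), at(f), inpos(a,f), inpos(f,a), linked(a), linked(f), ready(a,f), ready(d,d), ready(e,b), ready(f,a)}

flip(f,a); flip(a,f)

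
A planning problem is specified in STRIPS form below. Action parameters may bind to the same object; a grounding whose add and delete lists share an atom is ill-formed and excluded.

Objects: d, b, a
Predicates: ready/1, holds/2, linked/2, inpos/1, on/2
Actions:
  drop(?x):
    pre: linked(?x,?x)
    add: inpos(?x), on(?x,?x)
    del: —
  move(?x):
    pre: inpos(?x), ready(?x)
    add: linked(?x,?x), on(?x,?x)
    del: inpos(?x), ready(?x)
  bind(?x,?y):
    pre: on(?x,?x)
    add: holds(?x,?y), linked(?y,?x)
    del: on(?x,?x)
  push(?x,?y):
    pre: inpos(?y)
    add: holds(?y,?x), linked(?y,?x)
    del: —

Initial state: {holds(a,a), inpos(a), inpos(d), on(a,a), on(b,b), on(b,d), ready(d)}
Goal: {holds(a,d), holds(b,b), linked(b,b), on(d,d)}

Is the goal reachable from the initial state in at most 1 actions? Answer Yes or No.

No

1. move(d)  →  {holds(a,a), inpos(a), linked(d,d), on(a,a), on(b,b), on(b,d), on(d,d)}
2. bind(b,b)  →  {holds(a,a), holds(b,b), inpos(a), linked(b,b), linked(d,d), on(a,a), on(b,d), on(d,d)}
3. bind(a,d)  →  {holds(a,a), holds(a,d), holds(b,b), inpos(a), linked(b,b), linked(d,a), linked(d,d), on(b,d), on(d,d)}
optimal plan length = 3; 3 > 1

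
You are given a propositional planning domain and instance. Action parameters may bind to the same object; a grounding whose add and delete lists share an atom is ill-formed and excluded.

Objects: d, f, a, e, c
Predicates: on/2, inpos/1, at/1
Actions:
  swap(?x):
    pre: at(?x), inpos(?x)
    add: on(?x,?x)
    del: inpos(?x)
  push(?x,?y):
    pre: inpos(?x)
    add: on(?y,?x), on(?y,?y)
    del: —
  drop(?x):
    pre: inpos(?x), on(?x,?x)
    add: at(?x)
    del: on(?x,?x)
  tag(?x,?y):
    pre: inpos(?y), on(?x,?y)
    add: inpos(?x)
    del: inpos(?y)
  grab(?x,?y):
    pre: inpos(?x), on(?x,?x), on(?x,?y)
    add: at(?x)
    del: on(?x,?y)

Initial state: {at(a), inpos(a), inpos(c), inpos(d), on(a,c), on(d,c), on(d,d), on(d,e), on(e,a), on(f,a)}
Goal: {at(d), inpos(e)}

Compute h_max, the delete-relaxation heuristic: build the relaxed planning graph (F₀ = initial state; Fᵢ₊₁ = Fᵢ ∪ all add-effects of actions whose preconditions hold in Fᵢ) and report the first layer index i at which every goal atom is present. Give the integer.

1

F0 = init (10 atoms)
F1 = F0 ∪ {at(d), inpos(e), inpos(f), on(a,a), on(a,d), on(c,a), on(c,c), on(c,d), on(d,a), on(e,c), on(e,d), on(e,e), on(f,c), on(f,d), on(f,f)}  (25 atoms)
goal ⊆ F1  ⇒  h_max = 1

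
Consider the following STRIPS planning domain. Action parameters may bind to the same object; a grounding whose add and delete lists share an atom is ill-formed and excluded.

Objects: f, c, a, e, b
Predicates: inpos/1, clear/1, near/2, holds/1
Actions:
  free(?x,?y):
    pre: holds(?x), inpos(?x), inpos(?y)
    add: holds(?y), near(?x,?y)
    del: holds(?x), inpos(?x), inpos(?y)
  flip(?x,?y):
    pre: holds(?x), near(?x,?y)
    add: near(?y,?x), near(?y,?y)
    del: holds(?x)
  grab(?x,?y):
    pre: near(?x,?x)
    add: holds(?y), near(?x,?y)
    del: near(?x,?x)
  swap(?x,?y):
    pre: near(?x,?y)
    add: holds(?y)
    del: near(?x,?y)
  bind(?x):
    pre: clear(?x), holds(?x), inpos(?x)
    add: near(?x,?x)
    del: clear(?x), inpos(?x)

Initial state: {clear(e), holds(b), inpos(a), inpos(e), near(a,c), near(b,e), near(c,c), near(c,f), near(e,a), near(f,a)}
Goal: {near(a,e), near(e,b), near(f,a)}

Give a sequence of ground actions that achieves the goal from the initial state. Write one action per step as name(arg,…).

1. flip(b,e)  →  {clear(e), inpos(a), inpos(e), near(a,c), near(b,e), near(c,c), near(c,f), near(e,a), near(e,b), near(e,e), near(f,a)}
2. grab(c,a)  →  {clear(e), holds(a), inpos(a), inpos(e), near(a,c), near(b,e), near(c,a), near(c,f), near(e,a), near(e,b), near(e,e), near(f,a)}
3. free(a,e)  →  {clear(e), holds(e), near(a,c), near(a,e), near(b,e), near(c,a), near(c,f), near(e,a), near(e,b), near(e,e), near(f,a)}

flip(b,e); grab(c,a); free(a,e)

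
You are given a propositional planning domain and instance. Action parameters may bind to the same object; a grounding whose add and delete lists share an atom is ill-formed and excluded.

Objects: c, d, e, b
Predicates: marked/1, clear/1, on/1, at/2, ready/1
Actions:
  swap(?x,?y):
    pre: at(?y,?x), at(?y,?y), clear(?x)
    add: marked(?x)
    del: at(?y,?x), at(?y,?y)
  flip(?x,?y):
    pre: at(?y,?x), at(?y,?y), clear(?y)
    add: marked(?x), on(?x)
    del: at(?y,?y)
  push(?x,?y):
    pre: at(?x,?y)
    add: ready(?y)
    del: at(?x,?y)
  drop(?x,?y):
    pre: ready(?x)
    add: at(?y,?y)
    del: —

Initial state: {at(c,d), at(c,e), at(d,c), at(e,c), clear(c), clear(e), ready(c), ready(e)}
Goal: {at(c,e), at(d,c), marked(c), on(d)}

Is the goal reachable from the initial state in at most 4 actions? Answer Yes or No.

1. drop(c,c)  →  {at(c,c), at(c,d), at(c,e), at(d,c), at(e,c), clear(c), clear(e), ready(c), ready(e)}
2. swap(c,c)  →  {at(c,d), at(c,e), at(d,c), at(e,c), clear(c), clear(e), marked(c), ready(c), ready(e)}
3. drop(c,c)  →  {at(c,c), at(c,d), at(c,e), at(d,c), at(e,c), clear(c), clear(e), marked(c), ready(c), ready(e)}
4. flip(d,c)  →  {at(c,d), at(c,e), at(d,c), at(e,c), clear(c), clear(e), marked(c), marked(d), on(d), ready(c), ready(e)}
optimal plan length = 4; 4 ≤ 4

Yes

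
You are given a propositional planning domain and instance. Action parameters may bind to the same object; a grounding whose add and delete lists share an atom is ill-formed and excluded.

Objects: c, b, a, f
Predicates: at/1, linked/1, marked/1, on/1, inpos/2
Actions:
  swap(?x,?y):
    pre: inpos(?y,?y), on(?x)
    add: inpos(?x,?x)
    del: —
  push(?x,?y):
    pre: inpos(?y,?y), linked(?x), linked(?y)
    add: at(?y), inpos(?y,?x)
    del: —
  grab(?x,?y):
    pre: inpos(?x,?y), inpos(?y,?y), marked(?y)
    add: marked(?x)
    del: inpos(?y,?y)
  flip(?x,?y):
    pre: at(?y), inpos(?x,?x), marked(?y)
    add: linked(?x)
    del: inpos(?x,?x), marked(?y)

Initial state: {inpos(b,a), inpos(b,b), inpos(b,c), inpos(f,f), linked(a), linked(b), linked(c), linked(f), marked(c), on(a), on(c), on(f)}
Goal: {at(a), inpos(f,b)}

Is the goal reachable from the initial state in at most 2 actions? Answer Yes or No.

No

1. swap(a,b)  →  {inpos(a,a), inpos(b,a), inpos(b,b), inpos(b,c), inpos(f,f), linked(a), linked(b), linked(c), linked(f), marked(c), on(a), on(c), on(f)}
2. push(c,a)  →  {at(a), inpos(a,a), inpos(a,c), inpos(b,a), inpos(b,b), inpos(b,c), inpos(f,f), linked(a), linked(b), linked(c), linked(f), marked(c), on(a), on(c), on(f)}
3. push(b,f)  →  {at(a), at(f), inpos(a,a), inpos(a,c), inpos(b,a), inpos(b,b), inpos(b,c), inpos(f,b), inpos(f,f), linked(a), linked(b), linked(c), linked(f), marked(c), on(a), on(c), on(f)}
optimal plan length = 3; 3 > 2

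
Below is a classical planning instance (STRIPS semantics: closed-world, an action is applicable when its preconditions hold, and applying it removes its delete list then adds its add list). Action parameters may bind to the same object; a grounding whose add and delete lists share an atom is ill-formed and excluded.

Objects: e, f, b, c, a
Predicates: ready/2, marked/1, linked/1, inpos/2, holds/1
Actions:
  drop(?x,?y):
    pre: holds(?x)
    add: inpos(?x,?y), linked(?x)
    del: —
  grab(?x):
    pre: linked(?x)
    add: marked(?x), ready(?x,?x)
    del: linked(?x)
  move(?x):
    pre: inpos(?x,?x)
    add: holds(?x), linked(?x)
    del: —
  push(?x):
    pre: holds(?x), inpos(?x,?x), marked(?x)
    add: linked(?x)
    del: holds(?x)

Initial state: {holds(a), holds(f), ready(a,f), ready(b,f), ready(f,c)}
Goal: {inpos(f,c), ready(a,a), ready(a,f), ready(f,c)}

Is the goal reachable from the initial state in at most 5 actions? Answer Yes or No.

Yes

1. drop(f,c)  →  {holds(a), holds(f), inpos(f,c), linked(f), ready(a,f), ready(b,f), ready(f,c)}
2. drop(a,e)  →  {holds(a), holds(f), inpos(a,e), inpos(f,c), linked(a), linked(f), ready(a,f), ready(b,f), ready(f,c)}
3. grab(a)  →  {holds(a), holds(f), inpos(a,e), inpos(f,c), linked(f), marked(a), ready(a,a), ready(a,f), ready(b,f), ready(f,c)}
optimal plan length = 3; 3 ≤ 5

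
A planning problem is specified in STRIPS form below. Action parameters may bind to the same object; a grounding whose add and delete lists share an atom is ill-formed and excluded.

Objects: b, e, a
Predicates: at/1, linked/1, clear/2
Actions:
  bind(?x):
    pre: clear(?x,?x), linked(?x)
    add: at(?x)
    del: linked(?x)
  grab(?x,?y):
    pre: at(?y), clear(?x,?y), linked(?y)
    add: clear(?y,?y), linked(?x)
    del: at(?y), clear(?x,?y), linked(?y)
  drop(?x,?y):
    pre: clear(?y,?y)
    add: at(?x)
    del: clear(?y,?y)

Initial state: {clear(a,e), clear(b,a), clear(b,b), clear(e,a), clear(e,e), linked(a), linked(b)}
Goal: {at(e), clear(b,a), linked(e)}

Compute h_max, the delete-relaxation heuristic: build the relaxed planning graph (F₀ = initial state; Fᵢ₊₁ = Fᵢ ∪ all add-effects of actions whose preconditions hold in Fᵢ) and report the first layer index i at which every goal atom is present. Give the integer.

2

F0 = init (7 atoms)
F1 = F0 ∪ {at(a), at(b), at(e)}  (10 atoms)
F2 = F1 ∪ {clear(a,a), linked(e)}  (12 atoms)
goal ⊆ F2  ⇒  h_max = 2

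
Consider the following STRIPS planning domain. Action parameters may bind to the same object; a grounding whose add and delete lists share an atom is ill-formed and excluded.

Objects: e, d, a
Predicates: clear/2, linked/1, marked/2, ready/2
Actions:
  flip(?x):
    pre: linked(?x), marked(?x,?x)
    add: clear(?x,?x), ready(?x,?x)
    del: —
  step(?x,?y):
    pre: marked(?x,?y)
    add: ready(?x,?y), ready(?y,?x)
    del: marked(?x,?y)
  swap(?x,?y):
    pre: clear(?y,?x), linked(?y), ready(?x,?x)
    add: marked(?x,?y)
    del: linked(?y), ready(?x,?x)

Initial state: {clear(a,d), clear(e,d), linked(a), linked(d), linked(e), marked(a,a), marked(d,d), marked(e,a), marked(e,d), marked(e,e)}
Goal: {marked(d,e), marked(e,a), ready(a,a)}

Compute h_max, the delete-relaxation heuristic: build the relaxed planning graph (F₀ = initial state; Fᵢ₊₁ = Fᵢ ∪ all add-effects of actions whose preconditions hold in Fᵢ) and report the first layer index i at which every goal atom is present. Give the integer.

F0 = init (10 atoms)
F1 = F0 ∪ {clear(a,a), clear(d,d), clear(e,e), ready(a,a), ready(a,e), ready(d,d), ready(d,e), ready(e,a), ready(e,d), ready(e,e)}  (20 atoms)
F2 = F1 ∪ {marked(d,a), marked(d,e)}  (22 atoms)
goal ⊆ F2  ⇒  h_max = 2

2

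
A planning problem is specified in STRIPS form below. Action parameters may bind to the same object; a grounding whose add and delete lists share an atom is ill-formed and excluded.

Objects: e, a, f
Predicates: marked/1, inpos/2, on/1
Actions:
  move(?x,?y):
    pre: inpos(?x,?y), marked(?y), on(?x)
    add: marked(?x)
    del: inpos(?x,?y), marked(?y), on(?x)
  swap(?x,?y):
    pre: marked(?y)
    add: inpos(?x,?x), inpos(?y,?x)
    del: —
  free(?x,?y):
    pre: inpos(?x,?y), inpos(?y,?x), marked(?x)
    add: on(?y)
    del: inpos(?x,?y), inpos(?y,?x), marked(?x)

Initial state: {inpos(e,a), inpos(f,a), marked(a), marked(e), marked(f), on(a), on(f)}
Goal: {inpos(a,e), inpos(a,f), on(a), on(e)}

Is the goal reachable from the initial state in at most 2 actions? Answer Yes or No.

1. swap(e,a)  →  {inpos(a,e), inpos(e,a), inpos(e,e), inpos(f,a), marked(a), marked(e), marked(f), on(a), on(f)}
2. swap(f,a)  →  {inpos(a,e), inpos(a,f), inpos(e,a), inpos(e,e), inpos(f,a), inpos(f,f), marked(a), marked(e), marked(f), on(a), on(f)}
3. free(e,e)  →  {inpos(a,e), inpos(a,f), inpos(e,a), inpos(f,a), inpos(f,f), marked(a), marked(f), on(a), on(e), on(f)}
optimal plan length = 3; 3 > 2

No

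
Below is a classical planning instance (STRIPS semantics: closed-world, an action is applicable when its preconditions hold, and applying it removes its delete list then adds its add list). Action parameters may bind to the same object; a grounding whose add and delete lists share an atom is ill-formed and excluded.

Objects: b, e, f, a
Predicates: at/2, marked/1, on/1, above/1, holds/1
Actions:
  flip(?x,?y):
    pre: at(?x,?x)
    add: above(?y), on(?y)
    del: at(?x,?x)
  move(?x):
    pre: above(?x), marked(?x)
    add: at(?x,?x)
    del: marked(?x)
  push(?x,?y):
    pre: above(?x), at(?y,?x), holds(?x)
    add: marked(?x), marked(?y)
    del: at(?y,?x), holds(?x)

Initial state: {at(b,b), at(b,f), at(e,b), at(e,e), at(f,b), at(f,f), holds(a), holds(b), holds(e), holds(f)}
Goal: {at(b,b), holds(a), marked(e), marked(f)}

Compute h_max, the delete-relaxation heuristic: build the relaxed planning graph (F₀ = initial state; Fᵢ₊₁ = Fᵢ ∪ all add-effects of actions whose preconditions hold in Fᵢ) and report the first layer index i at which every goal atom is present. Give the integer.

F0 = init (10 atoms)
F1 = F0 ∪ {above(a), above(b), above(e), above(f), on(a), on(b), on(e), on(f)}  (18 atoms)
F2 = F1 ∪ {marked(b), marked(e), marked(f)}  (21 atoms)
goal ⊆ F2  ⇒  h_max = 2

2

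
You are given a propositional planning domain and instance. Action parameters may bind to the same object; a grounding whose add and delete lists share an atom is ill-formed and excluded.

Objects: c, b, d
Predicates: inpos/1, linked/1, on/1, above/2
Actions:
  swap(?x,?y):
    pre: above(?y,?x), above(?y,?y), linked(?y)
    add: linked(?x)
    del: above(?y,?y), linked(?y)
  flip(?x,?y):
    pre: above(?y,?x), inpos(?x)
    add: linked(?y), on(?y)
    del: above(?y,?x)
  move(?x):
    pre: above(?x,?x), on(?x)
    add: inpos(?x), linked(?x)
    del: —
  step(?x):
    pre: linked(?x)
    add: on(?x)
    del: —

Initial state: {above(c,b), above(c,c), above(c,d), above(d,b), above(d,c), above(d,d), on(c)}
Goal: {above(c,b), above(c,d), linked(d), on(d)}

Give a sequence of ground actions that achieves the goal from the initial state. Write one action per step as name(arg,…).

1. move(c)  →  {above(c,b), above(c,c), above(c,d), above(d,b), above(d,c), above(d,d), inpos(c), linked(c), on(c)}
2. flip(c,d)  →  {above(c,b), above(c,c), above(c,d), above(d,b), above(d,d), inpos(c), linked(c), linked(d), on(c), on(d)}

move(c); flip(c,d)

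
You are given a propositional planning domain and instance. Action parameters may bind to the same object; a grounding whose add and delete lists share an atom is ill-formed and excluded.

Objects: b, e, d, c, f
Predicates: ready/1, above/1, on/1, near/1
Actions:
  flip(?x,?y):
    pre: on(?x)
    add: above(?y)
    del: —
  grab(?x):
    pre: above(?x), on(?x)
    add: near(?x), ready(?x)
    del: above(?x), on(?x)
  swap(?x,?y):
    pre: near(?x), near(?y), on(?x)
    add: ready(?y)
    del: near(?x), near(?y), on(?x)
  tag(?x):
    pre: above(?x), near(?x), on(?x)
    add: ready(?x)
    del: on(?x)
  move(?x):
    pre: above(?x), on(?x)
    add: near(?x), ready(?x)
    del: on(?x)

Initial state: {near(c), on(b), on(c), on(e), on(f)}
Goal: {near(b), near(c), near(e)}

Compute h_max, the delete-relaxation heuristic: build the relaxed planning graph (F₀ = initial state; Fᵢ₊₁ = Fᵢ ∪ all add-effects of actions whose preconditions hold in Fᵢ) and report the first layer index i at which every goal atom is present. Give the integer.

2

F0 = init (5 atoms)
F1 = F0 ∪ {above(b), above(c), above(d), above(e), above(f), ready(c)}  (11 atoms)
F2 = F1 ∪ {near(b), near(e), near(f), ready(b), ready(e), ready(f)}  (17 atoms)
goal ⊆ F2  ⇒  h_max = 2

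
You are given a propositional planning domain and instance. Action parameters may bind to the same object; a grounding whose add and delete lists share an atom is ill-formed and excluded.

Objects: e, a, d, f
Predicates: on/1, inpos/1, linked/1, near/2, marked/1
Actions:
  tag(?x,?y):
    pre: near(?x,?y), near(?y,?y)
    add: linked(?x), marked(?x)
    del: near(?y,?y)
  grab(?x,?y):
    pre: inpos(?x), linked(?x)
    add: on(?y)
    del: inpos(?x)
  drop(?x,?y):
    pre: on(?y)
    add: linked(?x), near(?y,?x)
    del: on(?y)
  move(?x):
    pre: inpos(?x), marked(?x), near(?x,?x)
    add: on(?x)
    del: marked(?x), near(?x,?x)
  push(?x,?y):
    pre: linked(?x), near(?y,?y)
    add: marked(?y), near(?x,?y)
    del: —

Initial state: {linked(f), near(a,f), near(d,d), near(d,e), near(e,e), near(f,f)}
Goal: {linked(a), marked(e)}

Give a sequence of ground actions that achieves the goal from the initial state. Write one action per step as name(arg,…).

tag(e,e); tag(a,f)

1. tag(e,e)  →  {linked(e), linked(f), marked(e), near(a,f), near(d,d), near(d,e), near(f,f)}
2. tag(a,f)  →  {linked(a), linked(e), linked(f), marked(a), marked(e), near(a,f), near(d,d), near(d,e)}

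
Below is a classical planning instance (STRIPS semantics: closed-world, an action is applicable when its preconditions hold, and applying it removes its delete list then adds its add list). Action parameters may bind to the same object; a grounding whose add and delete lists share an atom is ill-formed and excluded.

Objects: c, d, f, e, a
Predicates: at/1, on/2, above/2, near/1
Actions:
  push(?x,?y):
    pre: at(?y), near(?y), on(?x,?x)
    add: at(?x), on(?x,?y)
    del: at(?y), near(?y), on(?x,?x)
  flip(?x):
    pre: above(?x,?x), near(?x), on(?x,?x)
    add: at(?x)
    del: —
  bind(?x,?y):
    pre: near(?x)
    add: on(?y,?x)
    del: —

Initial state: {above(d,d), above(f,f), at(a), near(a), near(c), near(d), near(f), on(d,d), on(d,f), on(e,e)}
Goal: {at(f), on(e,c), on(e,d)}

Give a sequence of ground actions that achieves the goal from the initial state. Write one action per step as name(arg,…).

1. bind(c,e)  →  {above(d,d), above(f,f), at(a), near(a), near(c), near(d), near(f), on(d,d), on(d,f), on(e,c), on(e,e)}
2. bind(d,e)  →  {above(d,d), above(f,f), at(a), near(a), near(c), near(d), near(f), on(d,d), on(d,f), on(e,c), on(e,d), on(e,e)}
3. bind(f,f)  →  {above(d,d), above(f,f), at(a), near(a), near(c), near(d), near(f), on(d,d), on(d,f), on(e,c), on(e,d), on(e,e), on(f,f)}
4. push(f,a)  →  {above(d,d), above(f,f), at(f), near(c), near(d), near(f), on(d,d), on(d,f), on(e,c), on(e,d), on(e,e), on(f,a)}

bind(c,e); bind(d,e); bind(f,f); push(f,a)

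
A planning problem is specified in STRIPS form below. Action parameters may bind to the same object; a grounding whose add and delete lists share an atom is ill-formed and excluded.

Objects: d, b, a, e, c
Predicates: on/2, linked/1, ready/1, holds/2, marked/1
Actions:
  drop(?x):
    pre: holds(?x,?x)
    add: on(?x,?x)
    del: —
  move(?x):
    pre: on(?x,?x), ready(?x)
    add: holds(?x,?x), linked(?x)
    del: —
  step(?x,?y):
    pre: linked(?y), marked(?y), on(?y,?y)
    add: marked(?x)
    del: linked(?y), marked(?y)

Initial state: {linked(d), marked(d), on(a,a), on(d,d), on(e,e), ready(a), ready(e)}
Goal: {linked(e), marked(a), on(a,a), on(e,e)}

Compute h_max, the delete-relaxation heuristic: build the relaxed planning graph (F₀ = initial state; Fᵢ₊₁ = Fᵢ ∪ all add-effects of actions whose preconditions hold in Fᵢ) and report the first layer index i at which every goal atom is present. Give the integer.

1

F0 = init (7 atoms)
F1 = F0 ∪ {holds(a,a), holds(e,e), linked(a), linked(e), marked(a), marked(b), marked(c), marked(e)}  (15 atoms)
goal ⊆ F1  ⇒  h_max = 1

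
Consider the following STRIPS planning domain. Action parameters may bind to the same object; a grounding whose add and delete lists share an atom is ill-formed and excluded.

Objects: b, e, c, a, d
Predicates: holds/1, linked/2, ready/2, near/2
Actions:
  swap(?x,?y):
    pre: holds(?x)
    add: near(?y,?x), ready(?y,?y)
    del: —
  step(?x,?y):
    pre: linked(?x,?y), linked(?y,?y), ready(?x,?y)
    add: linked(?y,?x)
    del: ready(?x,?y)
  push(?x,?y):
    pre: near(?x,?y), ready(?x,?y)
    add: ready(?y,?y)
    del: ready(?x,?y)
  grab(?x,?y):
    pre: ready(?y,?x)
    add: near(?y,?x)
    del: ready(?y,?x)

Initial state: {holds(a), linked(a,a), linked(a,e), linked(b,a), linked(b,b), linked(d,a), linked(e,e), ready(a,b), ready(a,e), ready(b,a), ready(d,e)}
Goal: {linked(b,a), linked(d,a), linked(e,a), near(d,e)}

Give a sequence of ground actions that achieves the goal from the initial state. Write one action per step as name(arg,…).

1. step(a,e)  →  {holds(a), linked(a,a), linked(a,e), linked(b,a), linked(b,b), linked(d,a), linked(e,a), linked(e,e), ready(a,b), ready(b,a), ready(d,e)}
2. grab(e,d)  →  {holds(a), linked(a,a), linked(a,e), linked(b,a), linked(b,b), linked(d,a), linked(e,a), linked(e,e), near(d,e), ready(a,b), ready(b,a)}

step(a,e); grab(e,d)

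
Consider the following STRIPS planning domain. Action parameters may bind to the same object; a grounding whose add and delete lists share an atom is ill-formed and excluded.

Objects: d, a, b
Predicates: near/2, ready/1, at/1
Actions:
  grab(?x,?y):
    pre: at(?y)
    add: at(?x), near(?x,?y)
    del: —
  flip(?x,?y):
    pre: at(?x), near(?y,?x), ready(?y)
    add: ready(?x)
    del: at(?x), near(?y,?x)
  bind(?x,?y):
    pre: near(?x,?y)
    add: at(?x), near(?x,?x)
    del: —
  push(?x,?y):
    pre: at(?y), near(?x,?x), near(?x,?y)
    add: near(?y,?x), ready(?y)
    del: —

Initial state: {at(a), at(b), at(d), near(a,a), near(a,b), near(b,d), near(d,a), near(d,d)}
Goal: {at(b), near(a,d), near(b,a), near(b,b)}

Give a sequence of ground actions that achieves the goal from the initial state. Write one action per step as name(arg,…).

grab(a,d); grab(b,a); grab(b,b)

1. grab(a,d)  →  {at(a), at(b), at(d), near(a,a), near(a,b), near(a,d), near(b,d), near(d,a), near(d,d)}
2. grab(b,a)  →  {at(a), at(b), at(d), near(a,a), near(a,b), near(a,d), near(b,a), near(b,d), near(d,a), near(d,d)}
3. grab(b,b)  →  {at(a), at(b), at(d), near(a,a), near(a,b), near(a,d), near(b,a), near(b,b), near(b,d), near(d,a), near(d,d)}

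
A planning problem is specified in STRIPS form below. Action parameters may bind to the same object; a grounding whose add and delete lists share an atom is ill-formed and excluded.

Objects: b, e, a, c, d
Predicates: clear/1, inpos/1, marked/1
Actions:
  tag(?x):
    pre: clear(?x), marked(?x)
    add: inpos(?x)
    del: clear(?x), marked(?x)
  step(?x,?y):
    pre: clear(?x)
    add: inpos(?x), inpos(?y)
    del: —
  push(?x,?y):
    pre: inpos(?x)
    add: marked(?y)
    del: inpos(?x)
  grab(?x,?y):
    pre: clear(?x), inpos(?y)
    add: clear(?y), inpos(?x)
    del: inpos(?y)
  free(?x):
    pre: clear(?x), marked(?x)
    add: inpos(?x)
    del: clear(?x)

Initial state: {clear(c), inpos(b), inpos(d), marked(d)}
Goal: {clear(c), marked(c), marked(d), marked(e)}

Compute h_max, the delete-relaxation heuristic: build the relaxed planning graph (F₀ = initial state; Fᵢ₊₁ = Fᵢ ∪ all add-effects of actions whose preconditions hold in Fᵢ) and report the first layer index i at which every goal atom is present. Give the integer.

F0 = init (4 atoms)
F1 = F0 ∪ {clear(b), clear(d), inpos(a), inpos(c), inpos(e), marked(a), marked(b), marked(c), marked(e)}  (13 atoms)
goal ⊆ F1  ⇒  h_max = 1

1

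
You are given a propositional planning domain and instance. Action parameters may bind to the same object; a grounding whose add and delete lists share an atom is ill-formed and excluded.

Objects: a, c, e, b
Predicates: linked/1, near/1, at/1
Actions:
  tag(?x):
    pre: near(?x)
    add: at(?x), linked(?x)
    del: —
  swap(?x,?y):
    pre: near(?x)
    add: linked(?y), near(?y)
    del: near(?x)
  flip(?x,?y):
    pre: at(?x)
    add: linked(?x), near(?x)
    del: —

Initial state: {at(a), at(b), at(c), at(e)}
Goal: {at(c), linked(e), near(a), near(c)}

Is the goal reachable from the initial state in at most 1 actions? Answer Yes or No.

No

1. flip(a,a)  →  {at(a), at(b), at(c), at(e), linked(a), near(a)}
2. flip(c,a)  →  {at(a), at(b), at(c), at(e), linked(a), linked(c), near(a), near(c)}
3. flip(e,a)  →  {at(a), at(b), at(c), at(e), linked(a), linked(c), linked(e), near(a), near(c), near(e)}
optimal plan length = 3; 3 > 1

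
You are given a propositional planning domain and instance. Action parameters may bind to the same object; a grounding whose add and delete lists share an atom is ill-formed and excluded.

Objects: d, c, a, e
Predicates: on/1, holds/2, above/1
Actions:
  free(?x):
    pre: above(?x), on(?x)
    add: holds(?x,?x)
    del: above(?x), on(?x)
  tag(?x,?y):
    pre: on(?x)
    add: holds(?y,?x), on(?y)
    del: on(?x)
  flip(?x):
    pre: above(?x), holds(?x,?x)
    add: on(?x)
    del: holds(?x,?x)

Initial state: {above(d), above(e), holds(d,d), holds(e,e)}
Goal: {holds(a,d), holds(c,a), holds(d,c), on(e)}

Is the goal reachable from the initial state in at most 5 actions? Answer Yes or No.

Yes

1. flip(d)  →  {above(d), above(e), holds(e,e), on(d)}
2. tag(d,a)  →  {above(d), above(e), holds(a,d), holds(e,e), on(a)}
3. tag(a,c)  →  {above(d), above(e), holds(a,d), holds(c,a), holds(e,e), on(c)}
4. tag(c,d)  →  {above(d), above(e), holds(a,d), holds(c,a), holds(d,c), holds(e,e), on(d)}
5. tag(d,e)  →  {above(d), above(e), holds(a,d), holds(c,a), holds(d,c), holds(e,d), holds(e,e), on(e)}
optimal plan length = 5; 5 ≤ 5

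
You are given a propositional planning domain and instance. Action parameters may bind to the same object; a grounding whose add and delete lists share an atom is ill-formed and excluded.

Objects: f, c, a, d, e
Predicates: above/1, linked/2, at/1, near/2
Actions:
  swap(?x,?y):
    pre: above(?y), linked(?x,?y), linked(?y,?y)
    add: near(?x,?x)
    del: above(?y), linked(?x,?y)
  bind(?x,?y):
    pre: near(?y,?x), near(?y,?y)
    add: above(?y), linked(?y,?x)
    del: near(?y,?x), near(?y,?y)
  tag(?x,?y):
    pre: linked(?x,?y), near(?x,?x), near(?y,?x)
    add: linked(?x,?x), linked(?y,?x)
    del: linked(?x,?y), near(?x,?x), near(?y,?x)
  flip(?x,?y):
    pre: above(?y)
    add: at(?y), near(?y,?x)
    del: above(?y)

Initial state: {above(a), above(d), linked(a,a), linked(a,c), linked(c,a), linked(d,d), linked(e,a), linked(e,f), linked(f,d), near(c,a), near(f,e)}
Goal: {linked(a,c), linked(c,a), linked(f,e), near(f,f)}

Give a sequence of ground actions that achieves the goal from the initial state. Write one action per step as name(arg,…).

swap(f,d); swap(e,a); tag(e,f)

1. swap(f,d)  →  {above(a), linked(a,a), linked(a,c), linked(c,a), linked(d,d), linked(e,a), linked(e,f), near(c,a), near(f,e), near(f,f)}
2. swap(e,a)  →  {linked(a,a), linked(a,c), linked(c,a), linked(d,d), linked(e,f), near(c,a), near(e,e), near(f,e), near(f,f)}
3. tag(e,f)  →  {linked(a,a), linked(a,c), linked(c,a), linked(d,d), linked(e,e), linked(f,e), near(c,a), near(f,f)}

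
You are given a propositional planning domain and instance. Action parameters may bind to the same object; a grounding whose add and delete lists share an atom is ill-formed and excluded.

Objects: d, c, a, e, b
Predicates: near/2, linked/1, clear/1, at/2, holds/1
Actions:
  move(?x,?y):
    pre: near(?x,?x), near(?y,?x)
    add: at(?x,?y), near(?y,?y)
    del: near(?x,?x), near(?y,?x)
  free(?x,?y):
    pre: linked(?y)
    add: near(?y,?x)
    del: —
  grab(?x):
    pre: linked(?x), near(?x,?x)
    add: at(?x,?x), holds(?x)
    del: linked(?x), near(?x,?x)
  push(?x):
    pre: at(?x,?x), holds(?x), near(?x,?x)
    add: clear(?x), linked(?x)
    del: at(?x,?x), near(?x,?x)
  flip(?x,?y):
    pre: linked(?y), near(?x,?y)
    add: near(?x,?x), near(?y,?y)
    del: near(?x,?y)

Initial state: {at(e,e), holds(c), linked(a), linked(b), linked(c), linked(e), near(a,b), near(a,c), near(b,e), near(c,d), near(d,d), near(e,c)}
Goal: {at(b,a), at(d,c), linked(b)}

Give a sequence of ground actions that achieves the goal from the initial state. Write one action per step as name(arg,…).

move(d,c); free(b,b); move(b,a)

1. move(d,c)  →  {at(d,c), at(e,e), holds(c), linked(a), linked(b), linked(c), linked(e), near(a,b), near(a,c), near(b,e), near(c,c), near(e,c)}
2. free(b,b)  →  {at(d,c), at(e,e), holds(c), linked(a), linked(b), linked(c), linked(e), near(a,b), near(a,c), near(b,b), near(b,e), near(c,c), near(e,c)}
3. move(b,a)  →  {at(b,a), at(d,c), at(e,e), holds(c), linked(a), linked(b), linked(c), linked(e), near(a,a), near(a,c), near(b,e), near(c,c), near(e,c)}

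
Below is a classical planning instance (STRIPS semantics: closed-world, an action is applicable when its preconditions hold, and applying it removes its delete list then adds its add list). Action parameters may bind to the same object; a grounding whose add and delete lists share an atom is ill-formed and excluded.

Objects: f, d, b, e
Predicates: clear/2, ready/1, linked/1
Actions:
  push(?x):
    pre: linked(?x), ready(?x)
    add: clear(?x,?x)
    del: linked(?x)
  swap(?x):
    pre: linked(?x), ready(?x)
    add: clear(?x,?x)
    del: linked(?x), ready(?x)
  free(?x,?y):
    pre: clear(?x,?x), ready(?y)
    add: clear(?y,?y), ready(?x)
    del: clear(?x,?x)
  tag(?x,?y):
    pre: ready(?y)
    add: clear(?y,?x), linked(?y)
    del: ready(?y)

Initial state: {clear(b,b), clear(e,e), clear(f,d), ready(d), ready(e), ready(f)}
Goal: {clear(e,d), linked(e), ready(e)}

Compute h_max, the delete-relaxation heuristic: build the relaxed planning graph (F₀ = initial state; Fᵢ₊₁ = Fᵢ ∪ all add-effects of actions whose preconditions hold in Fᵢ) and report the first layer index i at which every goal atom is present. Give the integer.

F0 = init (6 atoms)
F1 = F0 ∪ {clear(d,b), clear(d,d), clear(d,e), clear(d,f), clear(e,b), clear(e,d), clear(e,f), clear(f,b), clear(f,e), clear(f,f), linked(d), linked(e), linked(f), ready(b)}  (20 atoms)
goal ⊆ F1  ⇒  h_max = 1

1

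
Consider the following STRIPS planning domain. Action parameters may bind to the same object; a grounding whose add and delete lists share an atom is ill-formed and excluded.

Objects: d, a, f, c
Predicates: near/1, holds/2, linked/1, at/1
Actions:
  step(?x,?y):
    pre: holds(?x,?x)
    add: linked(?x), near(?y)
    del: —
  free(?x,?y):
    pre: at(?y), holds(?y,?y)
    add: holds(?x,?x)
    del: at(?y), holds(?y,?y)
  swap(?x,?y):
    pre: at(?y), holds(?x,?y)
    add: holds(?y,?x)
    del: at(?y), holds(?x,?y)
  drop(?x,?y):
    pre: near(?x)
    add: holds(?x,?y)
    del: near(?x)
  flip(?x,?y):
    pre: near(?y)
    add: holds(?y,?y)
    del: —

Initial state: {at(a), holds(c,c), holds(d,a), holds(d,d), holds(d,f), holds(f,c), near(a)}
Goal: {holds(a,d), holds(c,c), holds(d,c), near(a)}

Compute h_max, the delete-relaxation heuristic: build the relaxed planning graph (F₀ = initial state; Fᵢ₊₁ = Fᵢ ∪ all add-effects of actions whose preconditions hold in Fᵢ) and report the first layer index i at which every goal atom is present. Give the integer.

2

F0 = init (7 atoms)
F1 = F0 ∪ {holds(a,a), holds(a,c), holds(a,d), holds(a,f), linked(c), linked(d), near(c), near(d), near(f)}  (16 atoms)
F2 = F1 ∪ {holds(c,a), holds(c,d), holds(c,f), holds(d,c), holds(f,a), holds(f,d), holds(f,f), linked(a)}  (24 atoms)
goal ⊆ F2  ⇒  h_max = 2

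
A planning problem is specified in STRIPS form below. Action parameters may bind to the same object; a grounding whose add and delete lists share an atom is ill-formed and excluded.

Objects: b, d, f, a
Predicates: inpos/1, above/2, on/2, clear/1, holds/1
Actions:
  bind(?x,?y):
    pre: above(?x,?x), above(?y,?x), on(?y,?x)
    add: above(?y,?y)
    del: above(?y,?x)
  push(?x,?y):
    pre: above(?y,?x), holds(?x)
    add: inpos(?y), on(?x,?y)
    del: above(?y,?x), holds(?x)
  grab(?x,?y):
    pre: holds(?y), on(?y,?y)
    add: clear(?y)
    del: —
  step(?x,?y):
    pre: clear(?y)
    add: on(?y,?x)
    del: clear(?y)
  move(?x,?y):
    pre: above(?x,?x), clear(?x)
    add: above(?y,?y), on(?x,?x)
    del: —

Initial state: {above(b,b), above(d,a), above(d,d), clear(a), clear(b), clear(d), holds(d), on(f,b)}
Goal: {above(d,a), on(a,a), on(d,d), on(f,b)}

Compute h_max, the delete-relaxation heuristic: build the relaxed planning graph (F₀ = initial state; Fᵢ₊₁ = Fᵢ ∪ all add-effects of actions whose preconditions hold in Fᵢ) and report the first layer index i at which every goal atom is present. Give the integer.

F0 = init (8 atoms)
F1 = F0 ∪ {above(a,a), above(f,f), inpos(d), on(a,a), on(a,b), on(a,d), on(a,f), on(b,a), on(b,b), on(b,d), on(b,f), on(d,a), on(d,b), on(d,d), on(d,f)}  (23 atoms)
goal ⊆ F1  ⇒  h_max = 1

1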